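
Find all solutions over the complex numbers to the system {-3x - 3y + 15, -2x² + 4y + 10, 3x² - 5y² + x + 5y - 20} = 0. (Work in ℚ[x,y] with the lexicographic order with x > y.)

{(3, 2)}

Compute a lex Gröbner basis by Buchberger's algorithm.
f_1 = -3x - 3y + 15, LT = x.
f_2 = -2x² + 4y + 10, LT = x².
f_3 = 3x² + x - 5y² + 5y - 20, LT = x².

S(f_1,f_2): lcm = x². S = xy - 5x + 2y + 5.
  leading term xy: subtract (-⅓y)·f_1 from xy - 5x + 2y + 5 → -5x - y² + 7y + 5
  leading term x: subtract (5/3)·f_1 from -5x - y² + 7y + 5 → -y² + 12y - 20
  leading term y²: no divisor's leading term divides it; move -y² to the remainder.
  leading term y: no divisor's leading term divides it; move 12y to the remainder.
  leading term 1: no divisor's leading term divides it; move -20 to the remainder.
  remainder -y² + 12y - 20 ≠ 0; add h_4 = -y² + 12y - 20 to the basis.

S(f_1,f_3): lcm = x². S = xy - 16/3x + 5/3y² - 5/3y + 20/3.
  leading term xy: subtract (-⅓y)·f_1 from xy - 16/3x + 5/3y² - 5/3y + 20/3 → -16/3x + ⅔y² + 10/3y + 20/3
  leading term x: subtract (16/9)·f_1 from -16/3x + ⅔y² + 10/3y + 20/3 → ⅔y² + 26/3y - 20
  leading term y²: subtract (-⅔)·h_4 from ⅔y² + 26/3y - 20 → 50/3y - 100/3
  leading term y: no divisor's leading term divides it; move 50/3y to the remainder.
  leading term 1: no divisor's leading term divides it; move -100/3 to the remainder.
  remainder 50/3y - 100/3 ≠ 0; add h_5 = 50/3y - 100/3 to the basis.

S(f_2,f_3): lcm = x². S = -⅓x + 5/3y² - 11/3y + 5/3.
  leading term x: subtract (1/9)·f_1 from -⅓x + 5/3y² - 11/3y + 5/3 → 5/3y² - 10/3y
  leading term y²: subtract (-5/3)·h_4 from 5/3y² - 10/3y → 50/3y - 100/3
  leading term y: subtract (1)·h_5 from 50/3y - 100/3 → 0
  remainder 0.

S(f_1,h_4): leading monomials are coprime, so the S-polynomial reduces to 0 (Buchberger's first criterion).
S(f_2,h_4): leading monomials are coprime, so the S-polynomial reduces to 0 (Buchberger's first criterion).
S(f_3,h_4): leading monomials are coprime, so the S-polynomial reduces to 0 (Buchberger's first criterion).
S(f_1,h_5): leading monomials are coprime, so the S-polynomial reduces to 0 (Buchberger's first criterion).
S(f_2,h_5): leading monomials are coprime, so the S-polynomial reduces to 0 (Buchberger's first criterion).
S(f_3,h_5): leading monomials are coprime, so the S-polynomial reduces to 0 (Buchberger's first criterion).
S(h_4,h_5): lcm = y². S = -10y + 20.
  leading term y: subtract (-⅗)·h_5 from -10y + 20 → 0
  remainder 0.

Every S-polynomial of the final basis reduces to 0, so we have a Gröbner basis.
Inter-reduce: drop elements whose leading term is divisible by another's, tail-reduce, and make monic.
Reduced Gröbner basis: {x - 3, y - 2}.

Elimination: the polynomial y - 2 lies in the elimination ideal for y, so y ∈ {2}. For each such y, the remaining basis elements (now univariate) give the rest of the solution.
  y = 2: the earlier basis element becomes x - 3 = 0, giving x = 3 — point (3, 2).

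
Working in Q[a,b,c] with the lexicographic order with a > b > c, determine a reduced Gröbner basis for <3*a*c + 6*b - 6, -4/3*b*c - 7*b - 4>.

f_1 = 3*a*c + 6*b - 6, LT = a*c.
f_2 = -4/3*b*c - 7*b - 4, LT = b*c.

S(f_1,f_2): lcm = a*b*c. S = -21/4*a*b - 3*a + 2*b**2 - 2*b.
  leading term a*b: no divisor's leading term divides it; move -21/4*a*b to the remainder.
  leading term a: no divisor's leading term divides it; move -3*a to the remainder.
  leading term b**2: no divisor's leading term divides it; move 2*b**2 to the remainder.
  leading term b: no divisor's leading term divides it; move -2*b to the remainder.
  remainder -21/4*a*b - 3*a + 2*b**2 - 2*b ≠ 0; add g_3 = -21/4*a*b - 3*a + 2*b**2 - 2*b to the basis.

The other S-polynomials (S(f_1,g_3), S(f_2,g_3)) all reduce to 0 modulo the current basis, so we have a Gröbner basis.

G = {a*b + 4/7*a - 8/21*b**2 + 8/21*b, a*c + 2*b - 2, b*c + 21/4*b + 3}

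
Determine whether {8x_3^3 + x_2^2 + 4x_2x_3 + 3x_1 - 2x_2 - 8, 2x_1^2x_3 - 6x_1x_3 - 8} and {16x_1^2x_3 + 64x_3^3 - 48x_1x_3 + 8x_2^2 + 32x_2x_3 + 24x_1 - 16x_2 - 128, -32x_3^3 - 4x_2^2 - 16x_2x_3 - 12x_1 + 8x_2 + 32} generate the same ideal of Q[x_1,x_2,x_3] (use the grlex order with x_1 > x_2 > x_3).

Yes, the ideals are equal.

Since reduced Gröbner bases are canonical representatives of ideals under a given ordering, it suffices to compute and compare them.
Buchberger on the first generating set:
f_1 = 8x_3^3 + x_2^2 + 4x_2x_3 + 3x_1 - 2x_2 - 8, LT = x_3^3.
f_2 = 2x_1^2x_3 - 6x_1x_3 - 8, LT = x_1^2x_3.

S(f_1,f_2): lcm = x_1^2x_3^3. S = 1/8x_1^2x_2^2 + 1/2x_1^2x_2x_3 + 3x_1x_3^3 + 3/8x_1^3 - 1/4x_1^2x_2 - x_1^2 + 4x_3^2.
  leading term x_1^2x_2^2: no divisor's leading term divides it; move 1/8x_1^2x_2^2 to the remainder.
  leading term x_1^2x_2x_3: subtract (1/4x_2)·f_2 from 1/2x_1^2x_2x_3 + 3x_1x_3^3 + 3/8x_1^3 - 1/4x_1^2x_2 - x_1^2 + 4x_3^2 → 3x_1x_3^3 + 3/8x_1^3 - 1/4x_1^2x_2 + 3/2x_1x_2x_3 - x_1^2 + 4x_3^2 + 2x_2
  leading term x_1x_3^3: subtract (3/8x_1)·f_1 from 3x_1x_3^3 + 3/8x_1^3 - 1/4x_1^2x_2 + 3/2x_1x_2x_3 - x_1^2 + 4x_3^2 + 2x_2 → 3/8x_1^3 - 1/4x_1^2x_2 - 3/8x_1x_2^2 - 17/8x_1^2 + 3/4x_1x_2 + 4x_3^2 + 3x_1 + 2x_2
  leading term x_1^3: no divisor's leading term divides it; move 3/8x_1^3 to the remainder.
  leading term x_1^2x_2: no divisor's leading term divides it; move -1/4x_1^2x_2 to the remainder.
  leading term x_1x_2^2: no divisor's leading term divides it; move -3/8x_1x_2^2 to the remainder.
  leading term x_1^2: no divisor's leading term divides it; move -17/8x_1^2 to the remainder.
  leading term x_1x_2: no divisor's leading term divides it; move 3/4x_1x_2 to the remainder.
  leading term x_3^2: no divisor's leading term divides it; move 4x_3^2 to the remainder.
  leading term x_1: no divisor's leading term divides it; move 3x_1 to the remainder.
  leading term x_2: no divisor's leading term divides it; move 2x_2 to the remainder.
  remainder 1/8x_1^2x_2^2 + 3/8x_1^3 - 1/4x_1^2x_2 - 3/8x_1x_2^2 - 17/8x_1^2 + 3/4x_1x_2 + 4x_3^2 + 3x_1 + 2x_2 ≠ 0; add g_3 = 1/8x_1^2x_2^2 + 3/8x_1^3 - 1/4x_1^2x_2 - 3/8x_1x_2^2 - 17/8x_1^2 + 3/4x_1x_2 + 4x_3^2 + 3x_1 + 2x_2 to the basis.

The other S-polynomials (S(f_1,g_3), S(f_2,g_3)) all reduce to 0 modulo the current basis, so we have a Gröbner basis.
Inter-reduce: drop elements whose leading term is divisible by another's, tail-reduce, and make monic.
Reduced Gröbner basis: {x_1^2x_2^2 + 3x_1^3 - 2x_1^2x_2 - 3x_1x_2^2 - 17x_1^2 + 6x_1x_2 + 32x_3^2 + 24x_1 + 16x_2, x_1^2x_3 - 3x_1x_3 - 4, x_3^3 + 1/8x_2^2 + 1/2x_2x_3 + 3/8x_1 - 1/4x_2 - 1}.

Buchberger on the second generating set:
h_1 = 16x_1^2x_3 + 64x_3^3 - 48x_1x_3 + 8x_2^2 + 32x_2x_3 + 24x_1 - 16x_2 - 128, LT = x_1^2x_3.
h_2 = -32x_3^3 - 4x_2^2 - 16x_2x_3 - 12x_1 + 8x_2 + 32, LT = x_3^3.

S(h_1,h_2): lcm = x_1^2x_3^3. S = 4x_3^5 - 1/8x_1^2x_2^2 - 1/2x_1^2x_2x_3 - 3x_1x_3^3 + 1/2x_2^2x_3^2 + 2x_2x_3^3 - 3/8x_1^3 + 1/4x_1^2x_2 + 3/2x_1x_3^2 - x_2x_3^2 + x_1^2 - 8x_3^2.
  leading term x_3^5: subtract (-1/8x_3^2)·h_2 from 4x_3^5 - 1/8x_1^2x_2^2 - 1/2x_1^2x_2x_3 - 3x_1x_3^3 + 1/2x_2^2x_3^2 + 2x_2x_3^3 - 3/8x_1^3 + 1/4x_1^2x_2 + 3/2x_1x_3^2 - x_2x_3^2 + x_1^2 - 8x_3^2 → -1/8x_1^2x_2^2 - 1/2x_1^2x_2x_3 - 3x_1x_3^3 - 3/8x_1^3 + 1/4x_1^2x_2 + x_1^2 - 4x_3^2
  leading term x_1^2x_2^2: no divisor's leading term divides it; move -1/8x_1^2x_2^2 to the remainder.
  leading term x_1^2x_2x_3: subtract (-1/32x_2)·h_1 from -1/2x_1^2x_2x_3 - 3x_1x_3^3 - 3/8x_1^3 + 1/4x_1^2x_2 + x_1^2 - 4x_3^2 → -3x_1x_3^3 + 2x_2x_3^3 - 3/8x_1^3 + 1/4x_1^2x_2 - 3/2x_1x_2x_3 + 1/4x_2^3 + x_2^2x_3 + x_1^2 + 3/4x_1x_2 - 1/2x_2^2 - 4x_3^2 - 4x_2
  leading term x_1x_3^3: subtract (3/32x_1)·h_2 from -3x_1x_3^3 + 2x_2x_3^3 - 3/8x_1^3 + 1/4x_1^2x_2 - 3/2x_1x_2x_3 + 1/4x_2^3 + x_2^2x_3 + x_1^2 + 3/4x_1x_2 - 1/2x_2^2 - 4x_3^2 - 4x_2 → 2x_2x_3^3 - 3/8x_1^3 + 1/4x_1^2x_2 + 3/8x_1x_2^2 + 1/4x_2^3 + x_2^2x_3 + 17/8x_1^2 - 1/2x_2^2 - 4x_3^2 - 3x_1 - 4x_2
  leading term x_2x_3^3: subtract (-1/16x_2)·h_2 from 2x_2x_3^3 - 3/8x_1^3 + 1/4x_1^2x_2 + 3/8x_1x_2^2 + 1/4x_2^3 + x_2^2x_3 + 17/8x_1^2 - 1/2x_2^2 - 4x_3^2 - 3x_1 - 4x_2 → -3/8x_1^3 + 1/4x_1^2x_2 + 3/8x_1x_2^2 + 17/8x_1^2 - 3/4x_1x_2 - 4x_3^2 - 3x_1 - 2x_2
  leading term x_1^3: no divisor's leading term divides it; move -3/8x_1^3 to the remainder.
  leading term x_1^2x_2: no divisor's leading term divides it; move 1/4x_1^2x_2 to the remainder.
  leading term x_1x_2^2: no divisor's leading term divides it; move 3/8x_1x_2^2 to the remainder.
  leading term x_1^2: no divisor's leading term divides it; move 17/8x_1^2 to the remainder.
  leading term x_1x_2: no divisor's leading term divides it; move -3/4x_1x_2 to the remainder.
  leading term x_3^2: no divisor's leading term divides it; move -4x_3^2 to the remainder.
  leading term x_1: no divisor's leading term divides it; move -3x_1 to the remainder.
  leading term x_2: no divisor's leading term divides it; move -2x_2 to the remainder.
  remainder -1/8x_1^2x_2^2 - 3/8x_1^3 + 1/4x_1^2x_2 + 3/8x_1x_2^2 + 17/8x_1^2 - 3/4x_1x_2 - 4x_3^2 - 3x_1 - 2x_2 ≠ 0; add k_3 = -1/8x_1^2x_2^2 - 3/8x_1^3 + 1/4x_1^2x_2 + 3/8x_1x_2^2 + 17/8x_1^2 - 3/4x_1x_2 - 4x_3^2 - 3x_1 - 2x_2 to the basis.

The other S-polynomials (S(h_1,k_3), S(h_2,k_3)) all reduce to 0 modulo the current basis, so we have a Gröbner basis.
Inter-reduce: drop elements whose leading term is divisible by another's, tail-reduce, and make monic.
Reduced Gröbner basis: {x_1^2x_2^2 + 3x_1^3 - 2x_1^2x_2 - 3x_1x_2^2 - 17x_1^2 + 6x_1x_2 + 32x_3^2 + 24x_1 + 16x_2, x_1^2x_3 - 3x_1x_3 - 4, x_3^3 + 1/8x_2^2 + 1/2x_2x_3 + 3/8x_1 - 1/4x_2 - 1}.

Same reduced basis, so the two generating sets span the same ideal.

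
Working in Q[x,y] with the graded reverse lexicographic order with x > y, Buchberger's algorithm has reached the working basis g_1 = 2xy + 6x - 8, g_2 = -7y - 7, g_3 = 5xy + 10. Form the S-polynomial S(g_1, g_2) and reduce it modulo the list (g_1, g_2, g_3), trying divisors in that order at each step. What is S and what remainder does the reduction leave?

S(g_1, g_2) = 2x - 4; remainder on division = 2x - 4.

lcm(LM(g_1), LM(g_2)) = xy.
S = (lcm/LT(g_1))·g_1 − (lcm/LT(g_2))·g_2 = 2x - 4.
Reduce S modulo (g_1, g_2, g_3) in that order:
  leading term x: no divisor's leading term divides it; move 2x to the remainder.
  leading term 1: no divisor's leading term divides it; move -4 to the remainder.
The remainder 2x - 4 is nonzero, so it would be added as the next basis element.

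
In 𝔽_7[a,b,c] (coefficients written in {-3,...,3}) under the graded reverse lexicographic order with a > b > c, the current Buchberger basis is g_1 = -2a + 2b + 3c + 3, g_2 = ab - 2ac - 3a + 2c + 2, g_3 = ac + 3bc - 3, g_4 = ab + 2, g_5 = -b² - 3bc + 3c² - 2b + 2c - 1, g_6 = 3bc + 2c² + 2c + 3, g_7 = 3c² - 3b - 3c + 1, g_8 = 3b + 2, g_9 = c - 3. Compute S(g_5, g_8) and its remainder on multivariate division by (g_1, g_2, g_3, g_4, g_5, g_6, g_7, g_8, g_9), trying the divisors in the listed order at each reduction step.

S(g_5, g_8) = 3bc - 3c² - b - 2c + 1; remainder on division = 0.

lcm(LM(g_5), LM(g_8)) = b².
S = (lcm/LT(g_5))·g_5 − (lcm/LT(g_8))·g_8 = 3bc - 3c² - b - 2c + 1.
Reduce S modulo (g_1, g_2, g_3, g_4, g_5, g_6, g_7, g_8, g_9) in that order:
  leading term bc: subtract (1)·g_6 from 3bc - 3c² - b - 2c + 1 → 2c² - b + 3c - 2
  leading term c²: subtract (3)·g_7 from 2c² - b + 3c - 2 → b - 2c + 2
  leading term b: subtract (-2)·g_8 from b - 2c + 2 → -2c - 1
  leading term c: subtract (-2)·g_9 from -2c - 1 → 0
The remainder is 0, so this S-polynomial contributes no new basis element.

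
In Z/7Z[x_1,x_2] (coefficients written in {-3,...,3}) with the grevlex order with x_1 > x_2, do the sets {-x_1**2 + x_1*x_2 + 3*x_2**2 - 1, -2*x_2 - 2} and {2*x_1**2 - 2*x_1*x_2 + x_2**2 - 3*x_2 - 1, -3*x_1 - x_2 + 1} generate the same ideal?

For a fixed monomial order, each ideal has a unique reduced Gröbner basis; comparing bases decides equality.
Buchberger on the first generating set:
f_1 = -x_1**2 + x_1*x_2 + 3*x_2**2 - 1, LT = x_1**2.
f_2 = -2*x_2 - 2, LT = x_2.

The S-polynomials (S(f_1,f_2)) all reduce to 0 modulo the current basis, so we have a Gröbner basis.
Inter-reduce: drop elements whose leading term is divisible by another's, tail-reduce, and make monic.
Reduced Gröbner basis: {x_1**2 + x_1 - 2, x_2 + 1}.

Buchberger on the second generating set:
h_1 = 2*x_1**2 - 2*x_1*x_2 + x_2**2 - 3*x_2 - 1, LT = x_1**2.
h_2 = -3*x_1 - x_2 + 1, LT = x_1.

S(h_1,h_2): lcm = x_1**2. S = x_1*x_2 - 3*x_2**2 - 2*x_1 + 2*x_2 + 3.
  leading term x_1*x_2: subtract (2*x_2)·h_2 from x_1*x_2 - 3*x_2**2 - 2*x_1 + 2*x_2 + 3 → -x_2**2 - 2*x_1 + 3
  leading term x_2**2: no divisor's leading term divides it; move -x_2**2 to the remainder.
  leading term x_1: subtract (3)·h_2 from -2*x_1 + 3 → 3*x_2
  leading term x_2: no divisor's leading term divides it; move 3*x_2 to the remainder.
  remainder -x_2**2 + 3*x_2 ≠ 0; add k_3 = -x_2**2 + 3*x_2 to the basis.

The other S-polynomials (S(h_1,k_3), S(h_2,k_3)) all reduce to 0 modulo the current basis, so we have a Gröbner basis.
Inter-reduce: drop elements whose leading term is divisible by another's, tail-reduce, and make monic.
Reduced Gröbner basis: {x_2**2 - 3*x_2, x_1 - 2*x_2 + 2}.

Since the reduced bases disagree, the two ideals are not the same.

No, the ideals differ.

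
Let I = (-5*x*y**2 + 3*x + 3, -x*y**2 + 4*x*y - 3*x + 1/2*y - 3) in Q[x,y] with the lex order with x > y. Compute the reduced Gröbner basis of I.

f_1 = -5*x*y**2 + 3*x + 3, LT = x*y**2.
f_2 = -x*y**2 + 4*x*y - 3*x + 1/2*y - 3, LT = x*y**2.

S(f_1,f_2): lcm = x*y**2. S = 4*x*y - 18/5*x + 1/2*y - 18/5.
  reduce S modulo (f_1, f_2):
  remainder 4*x*y - 18/5*x + 1/2*y - 18/5 ≠ 0; add g_3 = 4*x*y - 18/5*x + 1/2*y - 18/5 to the basis.

S(f_1,g_3): lcm = x*y**2. S = 9/10*x*y - 3/5*x - 1/8*y**2 + 9/10*y - 3/5.
  reduce S modulo (f_1, f_2, g_3):
  remainder 21/100*x - 1/8*y**2 + 63/80*y + 21/100 ≠ 0; add g_4 = 21/100*x - 1/8*y**2 + 63/80*y + 21/100 to the basis.

S(f_1,g_4): lcm = x*y**2. S = -3/5*x + 25/42*y**4 - 15/4*y**3 - y**2 - 3/5.
  reduce S modulo (f_1, f_2, g_3, g_4):
  remainder 25/42*y**4 - 15/4*y**3 - 19/14*y**2 + 9/4*y ≠ 0; add g_5 = 25/42*y**4 - 15/4*y**3 - 19/14*y**2 + 9/4*y to the basis.

S(g_3,g_4): lcm = x*y. S = -9/10*x + 25/42*y**3 - 15/4*y**2 - 7/8*y - 9/10.
  reduce S modulo (f_1, f_2, g_3, g_4, g_5):
  remainder 25/42*y**3 - 30/7*y**2 + 5/2*y ≠ 0; add g_6 = 25/42*y**3 - 30/7*y**2 + 5/2*y to the basis.

The other S-polynomials (S(f_2,g_3), S(f_2,g_4), S(f_1,g_5), S(f_2,g_5), S(g_3,g_5), S(g_4,g_5), S(f_1,g_6), S(f_2,g_6), S(g_3,g_6), S(g_4,g_6), S(g_5,g_6)) all reduce to 0 modulo the current basis, so we have a Gröbner basis.
Inter-reduce: drop elements whose leading term is divisible by another's, tail-reduce, and make monic.

G = {x - 25/42*y**2 + 15/4*y + 1, y**3 - 36/5*y**2 + 21/5*y}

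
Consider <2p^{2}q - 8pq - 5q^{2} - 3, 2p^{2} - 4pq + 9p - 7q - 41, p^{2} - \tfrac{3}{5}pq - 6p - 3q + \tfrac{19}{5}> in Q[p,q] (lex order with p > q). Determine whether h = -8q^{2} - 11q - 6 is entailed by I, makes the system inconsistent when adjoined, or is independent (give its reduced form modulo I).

First compute the reduced Gröbner basis of I by Buchberger's algorithm.
f_1 = 2p^{2}q - 8pq - 5q^{2} - 3, LT = p^{2}q.
f_2 = 2p^{2} - 4pq + 9p - 7q - 41, LT = p^{2}.
f_3 = p^{2} - \tfrac{3}{5}pq - 6p - 3q + \tfrac{19}{5}, LT = p^{2}.

S(f_1,f_2): lcm = p^{2}q. S = 2pq^{2} - \tfrac{17}{2}pq + q^{2} + \tfrac{41}{2}q - \tfrac{3}{2}.
  reduce S modulo (f_1, f_2, f_3):
  remainder 2pq^{2} - \tfrac{17}{2}pq + q^{2} + \tfrac{41}{2}q - \tfrac{3}{2} ≠ 0; add k_4 = 2pq^{2} - \tfrac{17}{2}pq + q^{2} + \tfrac{41}{2}q - \tfrac{3}{2} to the basis.

S(f_1,f_3): lcm = p^{2}q. S = \tfrac{3}{5}pq^{2} + 2pq + \tfrac{1}{2}q^{2} - \tfrac{19}{5}q - \tfrac{3}{2}.
  reduce S modulo (f_1, f_2, f_3, k_4):
  remainder \tfrac{91}{20}pq + \tfrac{1}{5}q^{2} - \tfrac{199}{20}q - \tfrac{21}{20} ≠ 0; add k_5 = \tfrac{91}{20}pq + \tfrac{1}{5}q^{2} - \tfrac{199}{20}q - \tfrac{21}{20} to the basis.

S(f_2,f_3): lcm = p^{2}. S = -\tfrac{7}{5}pq + \tfrac{21}{2}p - \tfrac{1}{2}q - \tfrac{243}{10}.
  reduce S modulo (f_1, f_2, f_3, k_4, k_5):
  remainder \tfrac{21}{2}p + \tfrac{4}{65}q^{2} - \tfrac{463}{130}q - \tfrac{3201}{130} ≠ 0; add k_6 = \tfrac{21}{2}p + \tfrac{4}{65}q^{2} - \tfrac{463}{130}q - \tfrac{3201}{130} to the basis.

S(f_1,k_4): lcm = p^{2}q^{2}. S = \tfrac{17}{4}p^{2}q - \tfrac{9}{2}pq^{2} - \tfrac{41}{4}pq + \tfrac{3}{4}p - \tfrac{5}{2}q^{3} - \tfrac{3}{2}q.
  reduce S modulo (f_1, f_2, f_3, k_4, k_5, k_6):
  remainder -\tfrac{5}{2}q^{3} + \tfrac{48829}{3640}q^{2} + \tfrac{8107}{455}q + \tfrac{6927}{3640} ≠ 0; add k_7 = -\tfrac{5}{2}q^{3} + \tfrac{48829}{3640}q^{2} + \tfrac{8107}{455}q + \tfrac{6927}{3640} to the basis.

S(f_3,k_4): lcm = p^{2}q^{2}. S = \tfrac{17}{4}p^{2}q - \tfrac{3}{5}pq^{3} - \tfrac{13}{2}pq^{2} - \tfrac{41}{4}pq + \tfrac{3}{4}p - 3q^{3} + \tfrac{19}{5}q^{2}.
  reduce S modulo (f_1, f_2, f_3, k_4, k_5, k_6, k_7):
  remainder \tfrac{1092167}{91000}q^{2} + \tfrac{45211}{11375}q - \tfrac{730479}{91000} ≠ 0; add k_8 = \tfrac{1092167}{91000}q^{2} + \tfrac{45211}{11375}q - \tfrac{730479}{91000} to the basis.

S(f_1,k_5): lcm = p^{2}q. S = -\tfrac{4}{91}pq^{2} - \tfrac{165}{91}pq + \tfrac{3}{13}p - \tfrac{5}{2}q^{2} - \tfrac{3}{2}.
  reduce S modulo (f_1, f_2, f_3, k_4, k_5, k_6, k_7, k_8):
  remainder -\tfrac{303412374}{99387197}q - \tfrac{303412374}{99387197} ≠ 0; add k_9 = -\tfrac{303412374}{99387197}q - \tfrac{303412374}{99387197} to the basis.

The other S-polynomials (S(f_2,k_4), S(f_2,k_5), S(f_3,k_5), S(k_4,k_5), S(f_1,k_6), S(f_2,k_6), S(f_3,k_6), S(k_4,k_6), S(k_5,k_6), S(f_1,k_7), S(f_2,k_7), S(f_3,k_7), S(k_4,k_7), S(k_5,k_7), S(k_6,k_7), S(f_1,k_8), S(f_2,k_8), S(f_3,k_8), S(k_4,k_8), S(k_5,k_8), S(k_6,k_8), S(k_7,k_8), S(f_1,k_9), S(f_2,k_9), S(f_3,k_9), S(k_4,k_9), S(k_5,k_9), S(k_6,k_9), S(k_7,k_9), S(k_8,k_9)) all reduce to 0 modulo the current basis, so we have a Gröbner basis.
Inter-reduce: drop elements whose leading term is divisible by another's, tail-reduce, and make monic.
Reduced Gröbner basis: {p - 2, q + 1}.
Label its elements g_1 = p - 2, g_2 = q + 1.

Reduce h = -8q^{2} - 11q - 6 modulo G:
  leading term q^{2}: subtract (-8q)·g_2 from -8q^{2} - 11q - 6 → -3q - 6
  leading term q: subtract (-3)·g_2 from -3q - 6 → -3
  leading term 1: no divisor's leading term divides it; move -3 to the remainder.
  normal form = -3.
The normal form is nonzero, so h ∉ I. Since h minus its normal form lies in I, I + (h) = I + (r) where r = -3; decide whether this ideal is the whole ring.
Here r = -3 is a nonzero constant, hence a unit: 1 ∈ I + (h), the Gröbner basis of I + (h) is {1}, and the enlarged system has no common solution — adjoining h is inconsistent.

Adjoining -8q^{2} - 11q - 6 makes the ideal the whole ring: the system is inconsistent.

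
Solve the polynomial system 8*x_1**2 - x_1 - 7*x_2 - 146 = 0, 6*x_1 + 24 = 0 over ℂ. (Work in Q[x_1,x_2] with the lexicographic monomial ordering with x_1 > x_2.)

{(-4, -2)}

Compute a lex Gröbner basis by Buchberger's algorithm.
f_1 = 8*x_1**2 - x_1 - 7*x_2 - 146, LT = x_1**2.
f_2 = 6*x_1 + 24, LT = x_1.

S(f_1,f_2): lcm = x_1**2. S = -33/8*x_1 - 7/8*x_2 - 73/4.
  leading term x_1: subtract (-11/16)·f_2 from -33/8*x_1 - 7/8*x_2 - 73/4 → -7/8*x_2 - 7/4
  leading term x_2: no divisor's leading term divides it; move -7/8*x_2 to the remainder.
  leading term 1: no divisor's leading term divides it; move -7/4 to the remainder.
  remainder -7/8*x_2 - 7/4 ≠ 0; add h_3 = -7/8*x_2 - 7/4 to the basis.

S(f_1,h_3): leading monomials are coprime, so the S-polynomial reduces to 0 (Buchberger's first criterion).
S(f_2,h_3): leading monomials are coprime, so the S-polynomial reduces to 0 (Buchberger's first criterion).
Every S-polynomial of the final basis reduces to 0, so we have a Gröbner basis.
Inter-reduce: drop elements whose leading term is divisible by another's, tail-reduce, and make monic.
Reduced Gröbner basis: {x_1 + 4, x_2 + 2}.

A lex Gröbner basis eliminates variables successively. Here x_2 + 2 depends only on x_2, with roots {-2}; lifting each root through the earlier basis elements recovers the full solutions.
  x_2 = -2: the earlier basis element becomes x_1 + 4 = 0, giving x_1 = -4 — point (-4, -2).
Each listed point satisfies every original equation (direct substitution).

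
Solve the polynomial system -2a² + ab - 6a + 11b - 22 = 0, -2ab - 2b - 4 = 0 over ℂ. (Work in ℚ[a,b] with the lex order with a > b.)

Compute a lex Gröbner basis by Buchberger's algorithm.
f_1 = -2a² + ab - 6a + 11b - 22, LT = a².
f_2 = -2ab - 2b - 4, LT = ab.

S(f_1,f_2): lcm = a²b. S = -½ab² + 2ab - 2a - 11/2b² + 11b.
  reduce S modulo (f_1, f_2):
  remainder -2a - 5b² + 10b - 4 ≠ 0; add h_3 = -2a - 5b² + 10b - 4 to the basis.

S(f_2,h_3): lcm = ab. S = -5/2b³ + 5b² - b + 2.
  reduce S modulo (f_1, f_2, h_3):
  remainder -5/2b³ + 5b² - b + 2 ≠ 0; add h_4 = -5/2b³ + 5b² - b + 2 to the basis.

The other S-polynomials (S(f_1,h_3), S(f_1,h_4), S(f_2,h_4), S(h_3,h_4)) all reduce to 0 modulo the current basis, so we have a Gröbner basis.
Inter-reduce: drop elements whose leading term is divisible by another's, tail-reduce, and make monic.
Reduced Gröbner basis: {a + 5/2b² - 5b + 2, b³ - 2b² + ⅖b - ⅘}.

Elimination: the polynomial b³ - 2b² + ⅖b - ⅘ lies in the elimination ideal for b, so b ∈ {2, -sqrt(10)*I/5, sqrt(10)*I/5}. For each such b, the remaining basis elements (now univariate) give the rest of the solution.
  b = 2: the earlier basis element becomes a + 2 = 0, giving a = -2 — point (-2, 2).
  b = -sqrt(10)*I/5: the earlier basis element becomes a + 1 + sqrt(10)*I = 0, giving a = -1 - sqrt(10)*I — point (-1 - sqrt(10)*I, -sqrt(10)*I/5).
  b = sqrt(10)*I/5: the earlier basis element becomes a + 1 - sqrt(10)*I = 0, giving a = -1 + sqrt(10)*I — point (-1 + sqrt(10)*I, sqrt(10)*I/5).
Zero-dimensionality of the ideal guarantees finitely many solutions over ℂ.

{(-2, 2), (-1 - sqrt(10)*I, -sqrt(10)*I/5), (-1 + sqrt(10)*I, sqrt(10)*I/5)}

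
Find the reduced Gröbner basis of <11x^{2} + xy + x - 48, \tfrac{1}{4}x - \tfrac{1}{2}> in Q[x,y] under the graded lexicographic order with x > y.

The reduced Gröbner basis is the canonical form of the ideal for this ordering.

f_1 = 11x^{2} + xy + x - 48, LT = x^{2}.
f_2 = \tfrac{1}{4}x - \tfrac{1}{2}, LT = x.

S(f_1,f_2): lcm = x^{2}. S = \tfrac{1}{11}xy + \tfrac{23}{11}x - \tfrac{48}{11}.
  leading term xy: subtract (\tfrac{4}{11}y)·f_2 from \tfrac{1}{11}xy + \tfrac{23}{11}x - \tfrac{48}{11} → \tfrac{23}{11}x + \tfrac{2}{11}y - \tfrac{48}{11}
  leading term x: subtract (\tfrac{92}{11})·f_2 from \tfrac{23}{11}x + \tfrac{2}{11}y - \tfrac{48}{11} → \tfrac{2}{11}y - \tfrac{2}{11}
  leading term y: no divisor's leading term divides it; move \tfrac{2}{11}y to the remainder.
  leading term 1: no divisor's leading term divides it; move -\tfrac{2}{11} to the remainder.
  remainder \tfrac{2}{11}y - \tfrac{2}{11} ≠ 0; add g_3 = \tfrac{2}{11}y - \tfrac{2}{11} to the basis.

S(f_1,g_3): leading monomials are coprime, so the S-polynomial reduces to 0 (Buchberger's first criterion).
S(f_2,g_3): leading monomials are coprime, so the S-polynomial reduces to 0 (Buchberger's first criterion).
Every S-polynomial of the final basis reduces to 0, so we have a Gröbner basis.
Inter-reduce: drop elements whose leading term is divisible by another's, tail-reduce, and make monic.

G = {x - 2, y - 1}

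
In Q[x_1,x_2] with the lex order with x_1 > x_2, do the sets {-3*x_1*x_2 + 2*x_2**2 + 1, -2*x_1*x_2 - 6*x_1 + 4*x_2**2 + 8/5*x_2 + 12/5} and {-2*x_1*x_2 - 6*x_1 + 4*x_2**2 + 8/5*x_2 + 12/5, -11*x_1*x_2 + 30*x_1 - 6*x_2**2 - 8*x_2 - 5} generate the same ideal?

Yes, the ideals are equal.

Two ideals are equal iff their reduced Gröbner bases coincide (the reduced basis is unique for a fixed ordering).
Buchberger on the first generating set:
f_1 = -3*x_1*x_2 + 2*x_2**2 + 1, LT = x_1*x_2.
f_2 = -2*x_1*x_2 - 6*x_1 + 4*x_2**2 + 8/5*x_2 + 12/5, LT = x_1*x_2.

S(f_1,f_2): lcm = x_1*x_2. S = -3*x_1 + 4/3*x_2**2 + 4/5*x_2 + 13/15.
  leading term x_1: no divisor's leading term divides it; move -3*x_1 to the remainder.
  leading term x_2**2: no divisor's leading term divides it; move 4/3*x_2**2 to the remainder.
  leading term x_2: no divisor's leading term divides it; move 4/5*x_2 to the remainder.
  leading term 1: no divisor's leading term divides it; move 13/15 to the remainder.
  remainder -3*x_1 + 4/3*x_2**2 + 4/5*x_2 + 13/15 ≠ 0; add g_3 = -3*x_1 + 4/3*x_2**2 + 4/5*x_2 + 13/15 to the basis.

S(f_1,g_3): lcm = x_1*x_2. S = 4/9*x_2**3 - 2/5*x_2**2 + 13/45*x_2 - 1/3.
  leading term x_2**3: no divisor's leading term divides it; move 4/9*x_2**3 to the remainder.
  leading term x_2**2: no divisor's leading term divides it; move -2/5*x_2**2 to the remainder.
  leading term x_2: no divisor's leading term divides it; move 13/45*x_2 to the remainder.
  leading term 1: no divisor's leading term divides it; move -1/3 to the remainder.
  remainder 4/9*x_2**3 - 2/5*x_2**2 + 13/45*x_2 - 1/3 ≠ 0; add g_4 = 4/9*x_2**3 - 2/5*x_2**2 + 13/45*x_2 - 1/3 to the basis.

The other S-polynomials (S(f_2,g_3), S(f_1,g_4), S(f_2,g_4), S(g_3,g_4)) all reduce to 0 modulo the current basis, so we have a Gröbner basis.
Inter-reduce: drop elements whose leading term is divisible by another's, tail-reduce, and make monic.
Reduced Gröbner basis: {x_1 - 4/9*x_2**2 - 4/15*x_2 - 13/45, x_2**3 - 9/10*x_2**2 + 13/20*x_2 - 3/4}.

Buchberger on the second generating set:
h_1 = -2*x_1*x_2 - 6*x_1 + 4*x_2**2 + 8/5*x_2 + 12/5, LT = x_1*x_2.
h_2 = -11*x_1*x_2 + 30*x_1 - 6*x_2**2 - 8*x_2 - 5, LT = x_1*x_2.

S(h_1,h_2): lcm = x_1*x_2. S = 63/11*x_1 - 28/11*x_2**2 - 84/55*x_2 - 91/55.
  leading term x_1: no divisor's leading term divides it; move 63/11*x_1 to the remainder.
  leading term x_2**2: no divisor's leading term divides it; move -28/11*x_2**2 to the remainder.
  leading term x_2: no divisor's leading term divides it; move -84/55*x_2 to the remainder.
  leading term 1: no divisor's leading term divides it; move -91/55 to the remainder.
  remainder 63/11*x_1 - 28/11*x_2**2 - 84/55*x_2 - 91/55 ≠ 0; add k_3 = 63/11*x_1 - 28/11*x_2**2 - 84/55*x_2 - 91/55 to the basis.

S(h_1,k_3): lcm = x_1*x_2. S = 3*x_1 + 4/9*x_2**3 - 26/15*x_2**2 - 23/45*x_2 - 6/5.
  leading term x_1: subtract (11/21)·k_3 from 3*x_1 + 4/9*x_2**3 - 26/15*x_2**2 - 23/45*x_2 - 6/5 → 4/9*x_2**3 - 2/5*x_2**2 + 13/45*x_2 - 1/3
  leading term x_2**3: no divisor's leading term divides it; move 4/9*x_2**3 to the remainder.
  leading term x_2**2: no divisor's leading term divides it; move -2/5*x_2**2 to the remainder.
  leading term x_2: no divisor's leading term divides it; move 13/45*x_2 to the remainder.
  leading term 1: no divisor's leading term divides it; move -1/3 to the remainder.
  remainder 4/9*x_2**3 - 2/5*x_2**2 + 13/45*x_2 - 1/3 ≠ 0; add k_4 = 4/9*x_2**3 - 2/5*x_2**2 + 13/45*x_2 - 1/3 to the basis.

The other S-polynomials (S(h_2,k_3), S(h_1,k_4), S(h_2,k_4), S(k_3,k_4)) all reduce to 0 modulo the current basis, so we have a Gröbner basis.
Inter-reduce: drop elements whose leading term is divisible by another's, tail-reduce, and make monic.
Reduced Gröbner basis: {x_1 - 4/9*x_2**2 - 4/15*x_2 - 13/45, x_2**3 - 9/10*x_2**2 + 13/20*x_2 - 3/4}.

Same reduced basis, so the two generating sets span the same ideal.
The same test decides containment: I ⊆ J iff every generator of I reduces to 0 modulo a Gröbner basis of J.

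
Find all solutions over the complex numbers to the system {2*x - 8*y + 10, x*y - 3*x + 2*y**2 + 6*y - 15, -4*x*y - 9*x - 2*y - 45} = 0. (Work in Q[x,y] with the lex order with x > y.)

Compute a lex Gröbner basis by Buchberger's algorithm.
f_1 = 2*x - 8*y + 10, LT = x.
f_2 = x*y - 3*x + 2*y**2 + 6*y - 15, LT = x*y.
f_3 = -4*x*y - 9*x - 2*y - 45, LT = x*y.

S(f_1,f_2): lcm = x*y. S = 3*x - 6*y**2 - y + 15.
  leading term x: subtract (3/2)·f_1 from 3*x - 6*y**2 - y + 15 → -6*y**2 + 11*y
  leading term y**2: no divisor's leading term divides it; move -6*y**2 to the remainder.
  leading term y: no divisor's leading term divides it; move 11*y to the remainder.
  remainder -6*y**2 + 11*y ≠ 0; add h_4 = -6*y**2 + 11*y to the basis.

S(f_1,f_3): lcm = x*y. S = -9/4*x - 4*y**2 + 9/2*y - 45/4.
  leading term x: subtract (-9/8)·f_1 from -9/4*x - 4*y**2 + 9/2*y - 45/4 → -4*y**2 - 9/2*y
  leading term y**2: subtract (2/3)·h_4 from -4*y**2 - 9/2*y → -71/6*y
  leading term y: no divisor's leading term divides it; move -71/6*y to the remainder.
  remainder -71/6*y ≠ 0; add h_5 = -71/6*y to the basis.

The other S-polynomials (S(f_2,f_3), S(f_1,h_4), S(f_2,h_4), S(f_3,h_4), S(f_1,h_5), S(f_2,h_5), S(f_3,h_5), S(h_4,h_5)) all reduce to 0 modulo the current basis, so we have a Gröbner basis.
Inter-reduce: drop elements whose leading term is divisible by another's, tail-reduce, and make monic.
Reduced Gröbner basis: {x + 5, y}.

The lex basis is triangular: the last element involves only y. Solving y = 0 gives y ∈ {0}; substituting each value into the earlier elements determines the remaining variables.
  y = 0: the earlier basis element becomes x + 5 = 0, giving x = -5 — point (-5, 0).
Zero-dimensionality of the ideal guarantees finitely many solutions over ℂ.

{(-5, 0)}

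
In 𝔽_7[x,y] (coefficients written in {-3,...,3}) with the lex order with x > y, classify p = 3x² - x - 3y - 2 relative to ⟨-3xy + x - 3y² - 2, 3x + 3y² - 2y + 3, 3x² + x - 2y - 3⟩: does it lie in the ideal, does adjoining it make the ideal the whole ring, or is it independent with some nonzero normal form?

First compute the reduced Gröbner basis of I by Buchberger's algorithm.
f_1 = -3xy + x - 3y² - 2, LT = xy.
f_2 = 3x + 3y² - 2y + 3, LT = x.
f_3 = 3x² + x - 2y - 3, LT = x².

S(f_1,f_2): lcm = xy. S = 2x - y³ - 3y² - y + 3.
  leading term x: subtract (3)·f_2 from 2x - y³ - 3y² - y + 3 → -y³ + 2y² - 2y + 1
  leading term y³: no divisor's leading term divides it; move -y³ to the remainder.
  leading term y²: no divisor's leading term divides it; move 2y² to the remainder.
  leading term y: no divisor's leading term divides it; move -2y to the remainder.
  leading term 1: no divisor's leading term divides it; move 1 to the remainder.
  remainder -y³ + 2y² - 2y + 1 ≠ 0; add h_4 = -y³ + 2y² - 2y + 1 to the basis.

S(f_1,f_3): lcm = x²y. S = 2x² + xy² + 2xy + 3x + 3y² + y.
  leading term x²: subtract (3x)·f_2 from 2x² + xy² + 2xy + 3x + 3y² + y → -xy² + xy + x + 3y² + y
  leading term xy²: subtract (-2y)·f_1 from -xy² + xy + x + 3y² + y → 3xy + x + y³ + 3y² - 3y
  leading term xy: subtract (-1)·f_1 from 3xy + x + y³ + 3y² - 3y → 2x + y³ - 3y - 2
  leading term x: subtract (3)·f_2 from 2x + y³ - 3y - 2 → y³ - 2y² + 3y + 3
  leading term y³: subtract (-1)·h_4 from y³ - 2y² + 3y + 3 → y - 3
  leading term y: no divisor's leading term divides it; move y to the remainder.
  leading term 1: no divisor's leading term divides it; move -3 to the remainder.
  remainder y - 3 ≠ 0; add h_5 = y - 3 to the basis.

S(f_2,f_3): lcm = x². S = xy² - 3xy + 3x + 3y + 1.
  leading term xy²: subtract (2y)·f_1 from xy² - 3xy + 3x + 3y + 1 → 2xy + 3x - y³ + 1
  leading term xy: subtract (-3)·f_1 from 2xy + 3x - y³ + 1 → -x - y³ - 2y² + 2
  leading term x: subtract (2)·f_2 from -x - y³ - 2y² + 2 → -y³ - y² - 3y + 3
  leading term y³: subtract (1)·h_4 from -y³ - y² - 3y + 3 → -3y² - y + 2
  leading term y²: subtract (-3y)·h_5 from -3y² - y + 2 → -3y + 2
  leading term y: subtract (-3)·h_5 from -3y + 2 → 0
  remainder 0.

S(f_1,h_4): lcm = xy³. S = -3xy² - 2xy + x + y⁴ + 3y².
  leading term xy²: subtract (y)·f_1 from -3xy² - 2xy + x + y⁴ + 3y² → -3xy + x + y⁴ + 3y³ + 3y² + 2y
  leading term xy: subtract (1)·f_1 from -3xy + x + y⁴ + 3y³ + 3y² + 2y → y⁴ + 3y³ - y² + 2y + 2
  leading term y⁴: subtract (-y)·h_4 from y⁴ + 3y³ - y² + 2y + 2 → -2y³ - 3y² + 3y + 2
  leading term y³: subtract (2)·h_4 from -2y³ - 3y² + 3y + 2 → 0
  remainder 0.

S(f_2,h_4): leading monomials are coprime, so the S-polynomial reduces to 0 (Buchberger's first criterion).
S(f_3,h_4): leading monomials are coprime, so the S-polynomial reduces to 0 (Buchberger's first criterion).
S(f_1,h_5): lcm = xy. S = -2x + y² + 3.
  leading term x: subtract (-3)·f_2 from -2x + y² + 3 → 3y² + y - 2
  leading term y²: subtract (3y)·h_5 from 3y² + y - 2 → 3y - 2
  leading term y: subtract (3)·h_5 from 3y - 2 → 0
  remainder 0.

S(f_2,h_5): leading monomials are coprime, so the S-polynomial reduces to 0 (Buchberger's first criterion).
S(f_3,h_5): leading monomials are coprime, so the S-polynomial reduces to 0 (Buchberger's first criterion).
S(h_4,h_5): lcm = y³. S = y² + 2y - 1.
  leading term y²: subtract (y)·h_5 from y² + 2y - 1 → -2y - 1
  leading term y: subtract (-2)·h_5 from -2y - 1 → 0
  remainder 0.

Every S-polynomial of the final basis reduces to 0, so we have a Gröbner basis.
Inter-reduce: drop elements whose leading term is divisible by another's, tail-reduce, and make monic.
Reduced Gröbner basis: {x + 1, y - 3}.
Label its elements g_1 = x + 1, g_2 = y - 3.

Reduce p = 3x² - x - 3y - 2 modulo G:
  leading term x²: subtract (3x)·g_1 from 3x² - x - 3y - 2 → 3x - 3y - 2
  leading term x: subtract (3)·g_1 from 3x - 3y - 2 → -3y + 2
  leading term y: subtract (-3)·g_2 from -3y + 2 → 0
  normal form = 0.
Since the normal form is 0, p ∈ I.

Ideal membership is decidable via reduction modulo a Gröbner basis.

3x² - x - 3y - 2 lies in I (it reduces to 0).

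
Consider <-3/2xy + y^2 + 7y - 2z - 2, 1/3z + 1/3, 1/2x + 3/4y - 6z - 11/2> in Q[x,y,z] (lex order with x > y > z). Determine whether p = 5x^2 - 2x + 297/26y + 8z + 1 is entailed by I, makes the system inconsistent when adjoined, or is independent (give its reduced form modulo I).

First compute the reduced Gröbner basis of I by Buchberger's algorithm.
f_1 = -3/2xy + y^2 + 7y - 2z - 2, LT = xy.
f_2 = 1/3z + 1/3, LT = z.
f_3 = 1/2x + 3/4y - 6z - 11/2, LT = x.

S(f_1,f_2): leading monomials are coprime, so the S-polynomial reduces to 0 (Buchberger's first criterion).
S(f_1,f_3): lcm = xy. S = -13/6y^2 + 12yz + 19/3y + 4/3z + 4/3.
  leading term y^2: no divisor's leading term divides it; move -13/6y^2 to the remainder.
  leading term yz: subtract (36y)·f_2 from 12yz + 19/3y + 4/3z + 4/3 → -17/3y + 4/3z + 4/3
  leading term y: no divisor's leading term divides it; move -17/3y to the remainder.
  leading term z: subtract (4)·f_2 from 4/3z + 4/3 → 0
  remainder -13/6y^2 - 17/3y ≠ 0; add h_4 = -13/6y^2 - 17/3y to the basis.

S(f_2,f_3): leading monomials are coprime, so the S-polynomial reduces to 0 (Buchberger's first criterion).
S(f_1,h_4): lcm = xy^2. S = -34/13xy - 2/3y^3 - 14/3y^2 + 4/3yz + 4/3y.
  leading term xy: subtract (68/39)·f_1 from -34/13xy - 2/3y^3 - 14/3y^2 + 4/3yz + 4/3y → -2/3y^3 - 250/39y^2 + 4/3yz - 424/39y + 136/39z + 136/39
  leading term y^3: subtract (4/13y)·h_4 from -2/3y^3 - 250/39y^2 + 4/3yz - 424/39y + 136/39z + 136/39 → -14/3y^2 + 4/3yz - 424/39y + 136/39z + 136/39
  leading term y^2: subtract (28/13)·h_4 from -14/3y^2 + 4/3yz - 424/39y + 136/39z + 136/39 → 4/3yz + 4/3y + 136/39z + 136/39
  leading term yz: subtract (4y)·f_2 from 4/3yz + 4/3y + 136/39z + 136/39 → 136/39z + 136/39
  leading term z: subtract (136/13)·f_2 from 136/39z + 136/39 → 0
  remainder 0.

S(f_2,h_4): leading monomials are coprime, so the S-polynomial reduces to 0 (Buchberger's first criterion).
S(f_3,h_4): leading monomials are coprime, so the S-polynomial reduces to 0 (Buchberger's first criterion).
Every S-polynomial of the final basis reduces to 0, so we have a Gröbner basis.
Inter-reduce: drop elements whose leading term is divisible by another's, tail-reduce, and make monic.
Reduced Gröbner basis: {x + 3/2y + 1, y^2 + 34/13y, z + 1}.
Label its elements g_1 = x + 3/2y + 1, g_2 = y^2 + 34/13y, g_3 = z + 1.

Reduce p = 5x^2 - 2x + 297/26y + 8z + 1 modulo G:
  leading term x^2: subtract (5x)·g_1 from 5x^2 - 2x + 297/26y + 8z + 1 → -15/2xy - 7x + 297/26y + 8z + 1
  leading term xy: subtract (-15/2y)·g_1 from -15/2xy - 7x + 297/26y + 8z + 1 → -7x + 45/4y^2 + 246/13y + 8z + 1
  leading term x: subtract (-7)·g_1 from -7x + 45/4y^2 + 246/13y + 8z + 1 → 45/4y^2 + 765/26y + 8z + 8
  leading term y^2: subtract (45/4)·g_2 from 45/4y^2 + 765/26y + 8z + 8 → 8z + 8
  leading term z: subtract (8)·g_3 from 8z + 8 → 0
  normal form = 0.
Since the normal form is 0, p ∈ I.

5x^2 - 2x + 297/26y + 8z + 1 lies in I (it reduces to 0).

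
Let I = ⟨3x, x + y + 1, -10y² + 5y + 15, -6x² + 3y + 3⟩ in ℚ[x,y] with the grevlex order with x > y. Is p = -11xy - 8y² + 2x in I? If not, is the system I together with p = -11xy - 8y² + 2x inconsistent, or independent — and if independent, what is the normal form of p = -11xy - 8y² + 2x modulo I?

First compute the reduced Gröbner basis of I by Buchberger's algorithm.
f_1 = 3x, LT = x.
f_2 = x + y + 1, LT = x.
f_3 = -10y² + 5y + 15, LT = y².
f_4 = -6x² + 3y + 3, LT = x².

S(f_1,f_2): lcm = x. S = -y - 1.
  leading term y: no divisor's leading term divides it; move -y to the remainder.
  leading term 1: no divisor's leading term divides it; move -1 to the remainder.
  remainder -y - 1 ≠ 0; add h_5 = -y - 1 to the basis.

The other S-polynomials (S(f_1,f_3), S(f_1,f_4), S(f_2,f_3), S(f_2,f_4), S(f_3,f_4), S(f_1,h_5), S(f_2,h_5), S(f_3,h_5), S(f_4,h_5)) all reduce to 0 modulo the current basis, so we have a Gröbner basis.
Inter-reduce: drop elements whose leading term is divisible by another's, tail-reduce, and make monic.
Reduced Gröbner basis: {x, y + 1}.
Label its elements g_1 = x, g_2 = y + 1.

Reduce p = -11xy - 8y² + 2x modulo G:
  leading term xy: subtract (-11y)·g_1 from -11xy - 8y² + 2x → -8y² + 2x
  leading term y²: subtract (-8y)·g_2 from -8y² + 2x → 2x + 8y
  leading term x: subtract (2)·g_1 from 2x + 8y → 8y
  leading term y: subtract (8)·g_2 from 8y → -8
  leading term 1: no divisor's leading term divides it; move -8 to the remainder.
  normal form = -8.
The normal form is nonzero, so p ∉ I. Since p minus its normal form lies in I, I + (p) = I + (r) where r = -8; decide whether this ideal is the whole ring.
Here r = -8 is a nonzero constant, hence a unit: 1 ∈ I + (p), the Gröbner basis of I + (p) is {1}, and the enlarged system has no common solution — adjoining p is inconsistent.

The remainder on division by a Gröbner basis is unique — it is the normal form.

Adjoining -11xy - 8y² + 2x makes the ideal the whole ring: the system is inconsistent.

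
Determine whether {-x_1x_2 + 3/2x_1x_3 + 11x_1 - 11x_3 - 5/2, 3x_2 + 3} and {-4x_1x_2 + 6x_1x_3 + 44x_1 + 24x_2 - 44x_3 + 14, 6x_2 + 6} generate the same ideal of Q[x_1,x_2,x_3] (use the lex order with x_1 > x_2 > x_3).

Equality of ideals is decidable: compute both reduced Gröbner bases (unique for the ordering) and check whether they agree.
Buchberger on the first generating set:
f_1 = -x_1x_2 + 3/2x_1x_3 + 11x_1 - 11x_3 - 5/2, LT = x_1x_2.
f_2 = 3x_2 + 3, LT = x_2.

S(f_1,f_2): lcm = x_1x_2. S = -3/2x_1x_3 - 12x_1 + 11x_3 + 5/2.
  reduce S modulo (f_1, f_2):
  remainder -3/2x_1x_3 - 12x_1 + 11x_3 + 5/2 ≠ 0; add g_3 = -3/2x_1x_3 - 12x_1 + 11x_3 + 5/2 to the basis.

The other S-polynomials (S(f_1,g_3), S(f_2,g_3)) all reduce to 0 modulo the current basis, so we have a Gröbner basis.
Inter-reduce: drop elements whose leading term is divisible by another's, tail-reduce, and make monic.
Reduced Gröbner basis: {x_1x_3 + 8x_1 - 22/3x_3 - 5/3, x_2 + 1}.

Buchberger on the second generating set:
h_1 = -4x_1x_2 + 6x_1x_3 + 44x_1 + 24x_2 - 44x_3 + 14, LT = x_1x_2.
h_2 = 6x_2 + 6, LT = x_2.

S(h_1,h_2): lcm = x_1x_2. S = -3/2x_1x_3 - 12x_1 - 6x_2 + 11x_3 - 7/2.
  reduce S modulo (h_1, h_2):
  remainder -3/2x_1x_3 - 12x_1 + 11x_3 + 5/2 ≠ 0; add k_3 = -3/2x_1x_3 - 12x_1 + 11x_3 + 5/2 to the basis.

The other S-polynomials (S(h_1,k_3), S(h_2,k_3)) all reduce to 0 modulo the current basis, so we have a Gröbner basis.
Inter-reduce: drop elements whose leading term is divisible by another's, tail-reduce, and make monic.
Reduced Gröbner basis: {x_1x_3 + 8x_1 - 22/3x_3 - 5/3, x_2 + 1}.

The two bases agree; hence the ideals are identical.

Yes, the ideals are equal.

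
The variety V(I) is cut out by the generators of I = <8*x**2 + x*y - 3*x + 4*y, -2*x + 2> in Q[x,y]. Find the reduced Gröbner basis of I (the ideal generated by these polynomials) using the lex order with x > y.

f_1 = 8*x**2 + x*y - 3*x + 4*y, LT = x**2.
f_2 = -2*x + 2, LT = x.

S(f_1,f_2): lcm = x**2. S = 1/8*x*y + 5/8*x + 1/2*y.
  reduce S modulo (f_1, f_2):
  remainder 5/8*y + 5/8 ≠ 0; add g_3 = 5/8*y + 5/8 to the basis.

The other S-polynomials (S(f_1,g_3), S(f_2,g_3)) all reduce to 0 modulo the current basis, so we have a Gröbner basis.
Inter-reduce: drop elements whose leading term is divisible by another's, tail-reduce, and make monic.

G = {x - 1, y + 1}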